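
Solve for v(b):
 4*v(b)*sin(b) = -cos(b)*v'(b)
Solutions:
 v(b) = C1*cos(b)^4


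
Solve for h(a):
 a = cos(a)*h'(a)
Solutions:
 h(a) = C1 + Integral(a/cos(a), a)


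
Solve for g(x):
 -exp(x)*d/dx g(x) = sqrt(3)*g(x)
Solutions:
 g(x) = C1*exp(sqrt(3)*exp(-x))


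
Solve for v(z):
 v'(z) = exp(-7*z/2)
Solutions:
 v(z) = C1 - 2*exp(-7*z/2)/7


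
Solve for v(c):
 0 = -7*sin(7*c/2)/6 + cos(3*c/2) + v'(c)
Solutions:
 v(c) = C1 - 2*sin(3*c/2)/3 - cos(7*c/2)/3


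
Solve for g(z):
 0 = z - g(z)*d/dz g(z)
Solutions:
 g(z) = -sqrt(C1 + z^2)
 g(z) = sqrt(C1 + z^2)


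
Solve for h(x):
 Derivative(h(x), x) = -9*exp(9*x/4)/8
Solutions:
 h(x) = C1 - exp(9*x/4)/2


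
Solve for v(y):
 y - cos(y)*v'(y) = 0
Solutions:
 v(y) = C1 + Integral(y/cos(y), y)


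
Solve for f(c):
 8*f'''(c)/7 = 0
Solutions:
 f(c) = C1 + C2*c + C3*c^2


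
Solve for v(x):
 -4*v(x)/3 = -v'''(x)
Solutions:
 v(x) = C3*exp(6^(2/3)*x/3) + (C1*sin(2^(2/3)*3^(1/6)*x/2) + C2*cos(2^(2/3)*3^(1/6)*x/2))*exp(-6^(2/3)*x/6)


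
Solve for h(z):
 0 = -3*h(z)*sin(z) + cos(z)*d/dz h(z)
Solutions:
 h(z) = C1/cos(z)^3


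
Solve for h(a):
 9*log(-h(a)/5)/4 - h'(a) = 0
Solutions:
 -4*Integral(1/(log(-_y) - log(5)), (_y, h(a)))/9 = C1 - a


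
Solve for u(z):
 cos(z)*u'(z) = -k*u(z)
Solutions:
 u(z) = C1*exp(k*(log(sin(z) - 1) - log(sin(z) + 1))/2)


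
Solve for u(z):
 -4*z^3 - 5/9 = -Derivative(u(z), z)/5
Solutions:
 u(z) = C1 + 5*z^4 + 25*z/9


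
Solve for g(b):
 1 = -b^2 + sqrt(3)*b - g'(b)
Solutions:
 g(b) = C1 - b^3/3 + sqrt(3)*b^2/2 - b


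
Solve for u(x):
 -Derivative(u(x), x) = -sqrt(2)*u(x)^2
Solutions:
 u(x) = -1/(C1 + sqrt(2)*x)


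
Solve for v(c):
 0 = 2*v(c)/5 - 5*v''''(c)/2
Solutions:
 v(c) = C1*exp(-sqrt(10)*c/5) + C2*exp(sqrt(10)*c/5) + C3*sin(sqrt(10)*c/5) + C4*cos(sqrt(10)*c/5)


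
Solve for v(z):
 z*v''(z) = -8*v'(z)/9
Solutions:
 v(z) = C1 + C2*z^(1/9)


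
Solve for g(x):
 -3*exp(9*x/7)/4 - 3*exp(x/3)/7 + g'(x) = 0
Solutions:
 g(x) = C1 + 7*exp(9*x/7)/12 + 9*exp(x/3)/7


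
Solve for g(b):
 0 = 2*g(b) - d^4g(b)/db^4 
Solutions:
 g(b) = C1*exp(-2^(1/4)*b) + C2*exp(2^(1/4)*b) + C3*sin(2^(1/4)*b) + C4*cos(2^(1/4)*b)


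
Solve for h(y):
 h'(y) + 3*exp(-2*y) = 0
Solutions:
 h(y) = C1 + 3*exp(-2*y)/2


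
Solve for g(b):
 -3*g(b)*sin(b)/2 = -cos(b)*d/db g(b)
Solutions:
 g(b) = C1/cos(b)^(3/2)


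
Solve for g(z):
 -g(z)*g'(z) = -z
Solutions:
 g(z) = -sqrt(C1 + z^2)
 g(z) = sqrt(C1 + z^2)


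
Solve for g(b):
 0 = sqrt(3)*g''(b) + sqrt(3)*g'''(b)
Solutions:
 g(b) = C1 + C2*b + C3*exp(-b)


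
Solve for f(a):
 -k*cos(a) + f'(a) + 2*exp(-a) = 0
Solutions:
 f(a) = C1 + k*sin(a) + 2*exp(-a)


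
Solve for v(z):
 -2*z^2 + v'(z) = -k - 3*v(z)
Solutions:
 v(z) = C1*exp(-3*z) - k/3 + 2*z^2/3 - 4*z/9 + 4/27


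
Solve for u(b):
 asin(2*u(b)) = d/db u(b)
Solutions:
 Integral(1/asin(2*_y), (_y, u(b))) = C1 + b


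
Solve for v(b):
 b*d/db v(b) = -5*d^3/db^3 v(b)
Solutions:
 v(b) = C1 + Integral(C2*airyai(-5^(2/3)*b/5) + C3*airybi(-5^(2/3)*b/5), b)


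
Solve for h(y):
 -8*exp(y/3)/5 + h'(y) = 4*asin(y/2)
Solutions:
 h(y) = C1 + 4*y*asin(y/2) + 4*sqrt(4 - y^2) + 24*exp(y/3)/5


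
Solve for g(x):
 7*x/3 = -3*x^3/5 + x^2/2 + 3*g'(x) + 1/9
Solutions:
 g(x) = C1 + x^4/20 - x^3/18 + 7*x^2/18 - x/27


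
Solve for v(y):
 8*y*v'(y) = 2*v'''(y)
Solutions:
 v(y) = C1 + Integral(C2*airyai(2^(2/3)*y) + C3*airybi(2^(2/3)*y), y)


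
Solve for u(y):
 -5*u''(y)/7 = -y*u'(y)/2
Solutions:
 u(y) = C1 + C2*erfi(sqrt(35)*y/10)


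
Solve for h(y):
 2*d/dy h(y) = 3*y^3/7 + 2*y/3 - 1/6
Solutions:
 h(y) = C1 + 3*y^4/56 + y^2/6 - y/12


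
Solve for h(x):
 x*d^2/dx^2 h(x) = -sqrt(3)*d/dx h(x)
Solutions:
 h(x) = C1 + C2*x^(1 - sqrt(3))


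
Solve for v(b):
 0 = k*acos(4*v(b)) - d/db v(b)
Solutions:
 Integral(1/acos(4*_y), (_y, v(b))) = C1 + b*k


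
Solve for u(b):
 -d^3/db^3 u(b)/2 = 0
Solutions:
 u(b) = C1 + C2*b + C3*b^2


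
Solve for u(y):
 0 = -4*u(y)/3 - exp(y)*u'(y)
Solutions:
 u(y) = C1*exp(4*exp(-y)/3)


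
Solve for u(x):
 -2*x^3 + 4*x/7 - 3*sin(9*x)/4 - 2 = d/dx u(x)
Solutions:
 u(x) = C1 - x^4/2 + 2*x^2/7 - 2*x + cos(9*x)/12


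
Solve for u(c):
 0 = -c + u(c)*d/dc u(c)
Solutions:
 u(c) = -sqrt(C1 + c^2)
 u(c) = sqrt(C1 + c^2)


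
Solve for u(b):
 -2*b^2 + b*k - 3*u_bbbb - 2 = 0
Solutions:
 u(b) = C1 + C2*b + C3*b^2 + C4*b^3 - b^6/540 + b^5*k/360 - b^4/36


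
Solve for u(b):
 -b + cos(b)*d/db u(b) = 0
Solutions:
 u(b) = C1 + Integral(b/cos(b), b)


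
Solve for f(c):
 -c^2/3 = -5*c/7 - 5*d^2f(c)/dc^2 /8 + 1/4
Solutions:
 f(c) = C1 + C2*c + 2*c^4/45 - 4*c^3/21 + c^2/5


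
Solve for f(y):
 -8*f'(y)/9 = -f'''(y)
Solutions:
 f(y) = C1 + C2*exp(-2*sqrt(2)*y/3) + C3*exp(2*sqrt(2)*y/3)


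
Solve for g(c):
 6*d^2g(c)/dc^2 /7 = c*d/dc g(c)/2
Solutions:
 g(c) = C1 + C2*erfi(sqrt(42)*c/12)


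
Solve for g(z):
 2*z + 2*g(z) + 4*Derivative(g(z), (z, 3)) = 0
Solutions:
 g(z) = C3*exp(-2^(2/3)*z/2) - z + (C1*sin(2^(2/3)*sqrt(3)*z/4) + C2*cos(2^(2/3)*sqrt(3)*z/4))*exp(2^(2/3)*z/4)


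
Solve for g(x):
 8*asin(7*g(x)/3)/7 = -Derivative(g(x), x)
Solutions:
 Integral(1/asin(7*_y/3), (_y, g(x))) = C1 - 8*x/7


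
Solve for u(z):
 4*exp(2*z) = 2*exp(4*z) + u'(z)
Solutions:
 u(z) = C1 - exp(4*z)/2 + 2*exp(2*z)


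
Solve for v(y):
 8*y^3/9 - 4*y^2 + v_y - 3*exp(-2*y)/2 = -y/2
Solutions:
 v(y) = C1 - 2*y^4/9 + 4*y^3/3 - y^2/4 - 3*exp(-2*y)/4


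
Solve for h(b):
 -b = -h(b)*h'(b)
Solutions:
 h(b) = -sqrt(C1 + b^2)
 h(b) = sqrt(C1 + b^2)


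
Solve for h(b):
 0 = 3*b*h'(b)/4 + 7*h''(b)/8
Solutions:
 h(b) = C1 + C2*erf(sqrt(21)*b/7)


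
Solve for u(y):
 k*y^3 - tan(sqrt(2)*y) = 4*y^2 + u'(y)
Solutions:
 u(y) = C1 + k*y^4/4 - 4*y^3/3 + sqrt(2)*log(cos(sqrt(2)*y))/2


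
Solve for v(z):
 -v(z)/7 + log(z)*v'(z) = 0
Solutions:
 v(z) = C1*exp(li(z)/7)


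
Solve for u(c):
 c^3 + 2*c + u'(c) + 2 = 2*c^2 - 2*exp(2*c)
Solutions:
 u(c) = C1 - c^4/4 + 2*c^3/3 - c^2 - 2*c - exp(2*c)


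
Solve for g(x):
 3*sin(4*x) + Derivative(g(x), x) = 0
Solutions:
 g(x) = C1 + 3*cos(4*x)/4


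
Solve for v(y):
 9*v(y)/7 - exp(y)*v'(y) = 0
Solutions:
 v(y) = C1*exp(-9*exp(-y)/7)


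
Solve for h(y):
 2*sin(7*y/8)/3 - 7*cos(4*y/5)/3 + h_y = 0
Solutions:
 h(y) = C1 + 35*sin(4*y/5)/12 + 16*cos(7*y/8)/21


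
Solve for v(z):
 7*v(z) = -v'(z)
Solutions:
 v(z) = C1*exp(-7*z)


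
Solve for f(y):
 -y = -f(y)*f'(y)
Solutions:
 f(y) = -sqrt(C1 + y^2)
 f(y) = sqrt(C1 + y^2)


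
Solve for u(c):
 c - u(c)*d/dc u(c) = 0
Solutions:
 u(c) = -sqrt(C1 + c^2)
 u(c) = sqrt(C1 + c^2)


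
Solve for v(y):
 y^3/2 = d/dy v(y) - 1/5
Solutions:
 v(y) = C1 + y^4/8 + y/5


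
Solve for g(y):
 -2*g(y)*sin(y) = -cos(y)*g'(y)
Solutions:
 g(y) = C1/cos(y)^2


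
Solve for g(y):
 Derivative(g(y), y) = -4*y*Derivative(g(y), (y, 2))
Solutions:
 g(y) = C1 + C2*y^(3/4)


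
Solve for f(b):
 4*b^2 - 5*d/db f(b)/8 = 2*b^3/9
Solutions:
 f(b) = C1 - 4*b^4/45 + 32*b^3/15


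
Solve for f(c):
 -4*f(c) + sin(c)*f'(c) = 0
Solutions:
 f(c) = C1*(cos(c)^2 - 2*cos(c) + 1)/(cos(c)^2 + 2*cos(c) + 1)


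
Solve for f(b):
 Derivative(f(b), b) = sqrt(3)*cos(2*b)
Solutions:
 f(b) = C1 + sqrt(3)*sin(2*b)/2


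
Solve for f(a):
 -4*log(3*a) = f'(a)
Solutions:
 f(a) = C1 - 4*a*log(a) - a*log(81) + 4*a


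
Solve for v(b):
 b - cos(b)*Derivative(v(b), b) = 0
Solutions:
 v(b) = C1 + Integral(b/cos(b), b)


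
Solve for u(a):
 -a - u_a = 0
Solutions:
 u(a) = C1 - a^2/2


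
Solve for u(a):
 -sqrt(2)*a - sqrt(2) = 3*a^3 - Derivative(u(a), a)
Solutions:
 u(a) = C1 + 3*a^4/4 + sqrt(2)*a^2/2 + sqrt(2)*a


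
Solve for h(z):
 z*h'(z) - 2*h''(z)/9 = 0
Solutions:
 h(z) = C1 + C2*erfi(3*z/2)


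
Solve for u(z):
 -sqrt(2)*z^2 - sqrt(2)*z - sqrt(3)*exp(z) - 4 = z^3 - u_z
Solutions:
 u(z) = C1 + z^4/4 + sqrt(2)*z^3/3 + sqrt(2)*z^2/2 + 4*z + sqrt(3)*exp(z)


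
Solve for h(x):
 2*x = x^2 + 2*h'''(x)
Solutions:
 h(x) = C1 + C2*x + C3*x^2 - x^5/120 + x^4/24


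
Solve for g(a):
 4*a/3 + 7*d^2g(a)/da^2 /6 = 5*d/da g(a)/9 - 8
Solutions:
 g(a) = C1 + C2*exp(10*a/21) + 6*a^2/5 + 486*a/25


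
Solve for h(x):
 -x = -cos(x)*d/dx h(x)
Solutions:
 h(x) = C1 + Integral(x/cos(x), x)


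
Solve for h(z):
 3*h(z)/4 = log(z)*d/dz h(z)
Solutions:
 h(z) = C1*exp(3*li(z)/4)


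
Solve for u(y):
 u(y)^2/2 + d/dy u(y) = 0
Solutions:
 u(y) = 2/(C1 + y)


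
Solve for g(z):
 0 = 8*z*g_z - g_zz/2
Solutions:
 g(z) = C1 + C2*erfi(2*sqrt(2)*z)


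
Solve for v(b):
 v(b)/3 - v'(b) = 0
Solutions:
 v(b) = C1*exp(b/3)


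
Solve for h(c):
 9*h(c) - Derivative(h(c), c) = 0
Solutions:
 h(c) = C1*exp(9*c)


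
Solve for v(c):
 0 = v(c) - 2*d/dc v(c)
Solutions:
 v(c) = C1*exp(c/2)


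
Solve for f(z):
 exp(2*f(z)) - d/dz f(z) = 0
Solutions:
 f(z) = log(-sqrt(-1/(C1 + z))) - log(2)/2
 f(z) = log(-1/(C1 + z))/2 - log(2)/2


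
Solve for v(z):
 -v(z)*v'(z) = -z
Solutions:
 v(z) = -sqrt(C1 + z^2)
 v(z) = sqrt(C1 + z^2)


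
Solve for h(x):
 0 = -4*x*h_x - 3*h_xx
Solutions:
 h(x) = C1 + C2*erf(sqrt(6)*x/3)


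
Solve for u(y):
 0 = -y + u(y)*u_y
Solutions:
 u(y) = -sqrt(C1 + y^2)
 u(y) = sqrt(C1 + y^2)


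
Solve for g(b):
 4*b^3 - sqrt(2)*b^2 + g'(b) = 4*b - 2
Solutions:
 g(b) = C1 - b^4 + sqrt(2)*b^3/3 + 2*b^2 - 2*b


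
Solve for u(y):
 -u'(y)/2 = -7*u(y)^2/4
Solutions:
 u(y) = -2/(C1 + 7*y)


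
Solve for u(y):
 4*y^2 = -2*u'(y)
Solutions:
 u(y) = C1 - 2*y^3/3


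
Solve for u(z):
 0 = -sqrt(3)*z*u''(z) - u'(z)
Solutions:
 u(z) = C1 + C2*z^(1 - sqrt(3)/3)


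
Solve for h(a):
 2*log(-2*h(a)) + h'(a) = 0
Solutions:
 Integral(1/(log(-_y) + log(2)), (_y, h(a)))/2 = C1 - a


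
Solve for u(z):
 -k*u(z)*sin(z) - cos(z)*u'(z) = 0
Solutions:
 u(z) = C1*exp(k*log(cos(z)))


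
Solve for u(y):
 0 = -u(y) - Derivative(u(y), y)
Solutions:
 u(y) = C1*exp(-y)


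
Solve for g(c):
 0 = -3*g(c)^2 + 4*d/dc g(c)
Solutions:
 g(c) = -4/(C1 + 3*c)


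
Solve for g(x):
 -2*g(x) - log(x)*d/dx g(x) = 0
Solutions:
 g(x) = C1*exp(-2*li(x))


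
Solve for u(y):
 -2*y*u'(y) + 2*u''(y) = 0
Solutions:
 u(y) = C1 + C2*erfi(sqrt(2)*y/2)


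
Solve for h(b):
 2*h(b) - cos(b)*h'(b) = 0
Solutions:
 h(b) = C1*(sin(b) + 1)/(sin(b) - 1)


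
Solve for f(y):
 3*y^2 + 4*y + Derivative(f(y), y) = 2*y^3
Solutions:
 f(y) = C1 + y^4/2 - y^3 - 2*y^2


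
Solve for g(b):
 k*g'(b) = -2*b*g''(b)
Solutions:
 g(b) = C1 + b^(1 - re(k)/2)*(C2*sin(log(b)*Abs(im(k))/2) + C3*cos(log(b)*im(k)/2))


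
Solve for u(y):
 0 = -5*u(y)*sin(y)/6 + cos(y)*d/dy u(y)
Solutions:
 u(y) = C1/cos(y)^(5/6)


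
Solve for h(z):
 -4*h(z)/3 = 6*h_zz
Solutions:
 h(z) = C1*sin(sqrt(2)*z/3) + C2*cos(sqrt(2)*z/3)


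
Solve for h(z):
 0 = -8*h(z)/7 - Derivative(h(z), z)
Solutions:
 h(z) = C1*exp(-8*z/7)


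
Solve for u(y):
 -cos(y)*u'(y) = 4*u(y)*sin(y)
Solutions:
 u(y) = C1*cos(y)^4


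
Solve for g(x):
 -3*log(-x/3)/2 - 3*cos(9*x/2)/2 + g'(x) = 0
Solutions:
 g(x) = C1 + 3*x*log(-x)/2 - 3*x*log(3)/2 - 3*x/2 + sin(9*x/2)/3


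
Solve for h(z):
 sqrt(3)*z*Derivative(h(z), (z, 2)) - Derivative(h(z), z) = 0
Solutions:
 h(z) = C1 + C2*z^(sqrt(3)/3 + 1)


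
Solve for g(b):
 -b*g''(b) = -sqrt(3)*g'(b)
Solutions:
 g(b) = C1 + C2*b^(1 + sqrt(3))


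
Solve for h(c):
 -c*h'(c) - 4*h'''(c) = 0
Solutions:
 h(c) = C1 + Integral(C2*airyai(-2^(1/3)*c/2) + C3*airybi(-2^(1/3)*c/2), c)


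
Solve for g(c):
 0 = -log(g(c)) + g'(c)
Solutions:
 li(g(c)) = C1 + c


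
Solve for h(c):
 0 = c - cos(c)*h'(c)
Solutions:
 h(c) = C1 + Integral(c/cos(c), c)


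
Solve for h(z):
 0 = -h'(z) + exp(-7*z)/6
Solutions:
 h(z) = C1 - exp(-7*z)/42


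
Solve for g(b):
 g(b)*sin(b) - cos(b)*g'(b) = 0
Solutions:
 g(b) = C1/cos(b)


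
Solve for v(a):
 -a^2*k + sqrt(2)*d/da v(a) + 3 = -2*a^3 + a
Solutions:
 v(a) = C1 - sqrt(2)*a^4/4 + sqrt(2)*a^3*k/6 + sqrt(2)*a^2/4 - 3*sqrt(2)*a/2


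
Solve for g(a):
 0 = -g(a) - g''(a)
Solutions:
 g(a) = C1*sin(a) + C2*cos(a)


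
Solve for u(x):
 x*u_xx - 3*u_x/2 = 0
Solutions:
 u(x) = C1 + C2*x^(5/2)


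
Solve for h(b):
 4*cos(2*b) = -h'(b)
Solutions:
 h(b) = C1 - 2*sin(2*b)


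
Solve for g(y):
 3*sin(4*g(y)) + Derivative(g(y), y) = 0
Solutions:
 g(y) = -acos((-C1 - exp(24*y))/(C1 - exp(24*y)))/4 + pi/2
 g(y) = acos((-C1 - exp(24*y))/(C1 - exp(24*y)))/4


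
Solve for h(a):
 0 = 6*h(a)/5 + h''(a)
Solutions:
 h(a) = C1*sin(sqrt(30)*a/5) + C2*cos(sqrt(30)*a/5)


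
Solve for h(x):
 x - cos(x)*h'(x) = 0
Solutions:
 h(x) = C1 + Integral(x/cos(x), x)


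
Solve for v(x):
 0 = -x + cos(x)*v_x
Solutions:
 v(x) = C1 + Integral(x/cos(x), x)


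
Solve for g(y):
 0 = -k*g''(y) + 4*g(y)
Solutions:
 g(y) = C1*exp(-2*y*sqrt(1/k)) + C2*exp(2*y*sqrt(1/k))


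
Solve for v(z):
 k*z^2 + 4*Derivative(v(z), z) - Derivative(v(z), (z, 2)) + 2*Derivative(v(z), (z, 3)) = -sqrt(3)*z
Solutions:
 v(z) = C1 - k*z^3/12 - k*z^2/16 + 7*k*z/32 - sqrt(3)*z^2/8 - sqrt(3)*z/16 + (C2*sin(sqrt(31)*z/4) + C3*cos(sqrt(31)*z/4))*exp(z/4)


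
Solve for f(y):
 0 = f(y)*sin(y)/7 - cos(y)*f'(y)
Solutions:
 f(y) = C1/cos(y)^(1/7)


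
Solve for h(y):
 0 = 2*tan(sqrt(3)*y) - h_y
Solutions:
 h(y) = C1 - 2*sqrt(3)*log(cos(sqrt(3)*y))/3


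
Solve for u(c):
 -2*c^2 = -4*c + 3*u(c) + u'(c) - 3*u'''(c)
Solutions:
 u(c) = C1*exp(-2^(1/3)*c*(2/(5*sqrt(29) + 27)^(1/3) + 2^(1/3)*(5*sqrt(29) + 27)^(1/3))/12)*sin(2^(1/3)*sqrt(3)*c*(-2^(1/3)*(5*sqrt(29) + 27)^(1/3) + 2/(5*sqrt(29) + 27)^(1/3))/12) + C2*exp(-2^(1/3)*c*(2/(5*sqrt(29) + 27)^(1/3) + 2^(1/3)*(5*sqrt(29) + 27)^(1/3))/12)*cos(2^(1/3)*sqrt(3)*c*(-2^(1/3)*(5*sqrt(29) + 27)^(1/3) + 2/(5*sqrt(29) + 27)^(1/3))/12) + C3*exp(2^(1/3)*c*(2/(5*sqrt(29) + 27)^(1/3) + 2^(1/3)*(5*sqrt(29) + 27)^(1/3))/6) - 2*c^2/3 + 16*c/9 - 16/27


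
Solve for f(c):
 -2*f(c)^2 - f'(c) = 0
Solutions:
 f(c) = 1/(C1 + 2*c)


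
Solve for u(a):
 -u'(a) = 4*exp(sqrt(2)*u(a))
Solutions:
 u(a) = sqrt(2)*(2*log(1/(C1 + 4*a)) - log(2))/4


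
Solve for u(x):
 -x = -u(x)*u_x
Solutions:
 u(x) = -sqrt(C1 + x^2)
 u(x) = sqrt(C1 + x^2)


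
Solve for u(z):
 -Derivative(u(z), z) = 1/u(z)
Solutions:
 u(z) = -sqrt(C1 - 2*z)
 u(z) = sqrt(C1 - 2*z)


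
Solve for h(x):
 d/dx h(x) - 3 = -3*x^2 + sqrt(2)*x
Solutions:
 h(x) = C1 - x^3 + sqrt(2)*x^2/2 + 3*x


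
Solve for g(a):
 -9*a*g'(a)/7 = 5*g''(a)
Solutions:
 g(a) = C1 + C2*erf(3*sqrt(70)*a/70)


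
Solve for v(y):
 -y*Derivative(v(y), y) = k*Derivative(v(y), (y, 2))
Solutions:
 v(y) = C1 + C2*sqrt(k)*erf(sqrt(2)*y*sqrt(1/k)/2)


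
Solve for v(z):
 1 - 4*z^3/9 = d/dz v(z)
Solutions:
 v(z) = C1 - z^4/9 + z


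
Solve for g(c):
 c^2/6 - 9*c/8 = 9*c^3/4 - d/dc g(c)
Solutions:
 g(c) = C1 + 9*c^4/16 - c^3/18 + 9*c^2/16


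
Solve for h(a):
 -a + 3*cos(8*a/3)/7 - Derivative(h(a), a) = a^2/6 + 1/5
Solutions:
 h(a) = C1 - a^3/18 - a^2/2 - a/5 + 9*sin(8*a/3)/56


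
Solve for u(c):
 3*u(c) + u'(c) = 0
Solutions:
 u(c) = C1*exp(-3*c)


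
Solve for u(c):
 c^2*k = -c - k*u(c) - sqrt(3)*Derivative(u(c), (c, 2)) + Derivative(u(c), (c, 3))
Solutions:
 u(c) = C1*exp(c*(-3^(1/3)*(-9*k/2 + sqrt((9*k + 2*sqrt(3))^2 - 12)/2 - sqrt(3))^(1/3) + sqrt(3) - 3^(2/3)/(-9*k/2 + sqrt((9*k + 2*sqrt(3))^2 - 12)/2 - sqrt(3))^(1/3))/3) + C2*exp(c*(3^(1/3)*(-9*k/2 + sqrt((9*k + 2*sqrt(3))^2 - 12)/2 - sqrt(3))^(1/3)/6 - 3^(5/6)*I*(-9*k/2 + sqrt((9*k + 2*sqrt(3))^2 - 12)/2 - sqrt(3))^(1/3)/6 + sqrt(3)/3 - 2/((-3^(1/3) + 3^(5/6)*I)*(-9*k/2 + sqrt((9*k + 2*sqrt(3))^2 - 12)/2 - sqrt(3))^(1/3)))) + C3*exp(c*(3^(1/3)*(-9*k/2 + sqrt((9*k + 2*sqrt(3))^2 - 12)/2 - sqrt(3))^(1/3)/6 + 3^(5/6)*I*(-9*k/2 + sqrt((9*k + 2*sqrt(3))^2 - 12)/2 - sqrt(3))^(1/3)/6 + sqrt(3)/3 + 2/((3^(1/3) + 3^(5/6)*I)*(-9*k/2 + sqrt((9*k + 2*sqrt(3))^2 - 12)/2 - sqrt(3))^(1/3)))) - c^2 - c/k + 2*sqrt(3)/k


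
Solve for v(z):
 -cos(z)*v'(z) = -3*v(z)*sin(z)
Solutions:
 v(z) = C1/cos(z)^3


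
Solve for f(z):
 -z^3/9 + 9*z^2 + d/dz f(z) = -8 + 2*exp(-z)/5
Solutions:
 f(z) = C1 + z^4/36 - 3*z^3 - 8*z - 2*exp(-z)/5


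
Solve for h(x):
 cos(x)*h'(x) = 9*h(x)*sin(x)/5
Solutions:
 h(x) = C1/cos(x)^(9/5)


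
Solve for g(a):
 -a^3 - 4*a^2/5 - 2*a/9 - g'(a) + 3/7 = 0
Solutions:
 g(a) = C1 - a^4/4 - 4*a^3/15 - a^2/9 + 3*a/7


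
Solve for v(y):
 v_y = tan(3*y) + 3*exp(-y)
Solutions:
 v(y) = C1 + log(tan(3*y)^2 + 1)/6 - 3*exp(-y)


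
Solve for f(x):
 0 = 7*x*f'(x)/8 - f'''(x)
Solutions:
 f(x) = C1 + Integral(C2*airyai(7^(1/3)*x/2) + C3*airybi(7^(1/3)*x/2), x)


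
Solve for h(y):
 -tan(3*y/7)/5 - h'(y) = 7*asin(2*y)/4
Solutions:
 h(y) = C1 - 7*y*asin(2*y)/4 - 7*sqrt(1 - 4*y^2)/8 + 7*log(cos(3*y/7))/15


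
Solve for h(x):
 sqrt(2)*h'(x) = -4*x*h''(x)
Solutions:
 h(x) = C1 + C2*x^(1 - sqrt(2)/4)


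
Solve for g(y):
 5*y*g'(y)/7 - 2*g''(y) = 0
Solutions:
 g(y) = C1 + C2*erfi(sqrt(35)*y/14)


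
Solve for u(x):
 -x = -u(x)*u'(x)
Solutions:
 u(x) = -sqrt(C1 + x^2)
 u(x) = sqrt(C1 + x^2)


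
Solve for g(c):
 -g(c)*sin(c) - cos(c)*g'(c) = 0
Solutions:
 g(c) = C1*cos(c)


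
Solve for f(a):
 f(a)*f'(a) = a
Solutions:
 f(a) = -sqrt(C1 + a^2)
 f(a) = sqrt(C1 + a^2)


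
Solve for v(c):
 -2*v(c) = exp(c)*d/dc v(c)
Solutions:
 v(c) = C1*exp(2*exp(-c))


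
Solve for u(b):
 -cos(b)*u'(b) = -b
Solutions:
 u(b) = C1 + Integral(b/cos(b), b)


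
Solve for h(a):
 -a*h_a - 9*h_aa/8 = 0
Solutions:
 h(a) = C1 + C2*erf(2*a/3)


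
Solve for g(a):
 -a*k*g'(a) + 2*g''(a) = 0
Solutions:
 g(a) = Piecewise((-sqrt(pi)*C1*erf(a*sqrt(-k)/2)/sqrt(-k) - C2, (k > 0) | (k < 0)), (-C1*a - C2, True))


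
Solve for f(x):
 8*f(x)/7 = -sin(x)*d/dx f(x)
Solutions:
 f(x) = C1*(cos(x) + 1)^(4/7)/(cos(x) - 1)^(4/7)


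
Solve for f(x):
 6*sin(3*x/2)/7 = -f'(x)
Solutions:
 f(x) = C1 + 4*cos(3*x/2)/7


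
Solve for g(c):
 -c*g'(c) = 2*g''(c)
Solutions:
 g(c) = C1 + C2*erf(c/2)


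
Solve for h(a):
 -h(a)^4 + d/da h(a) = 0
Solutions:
 h(a) = (-1/(C1 + 3*a))^(1/3)
 h(a) = (-1/(C1 + a))^(1/3)*(-3^(2/3) - 3*3^(1/6)*I)/6
 h(a) = (-1/(C1 + a))^(1/3)*(-3^(2/3) + 3*3^(1/6)*I)/6


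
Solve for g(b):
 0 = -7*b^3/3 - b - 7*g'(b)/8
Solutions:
 g(b) = C1 - 2*b^4/3 - 4*b^2/7


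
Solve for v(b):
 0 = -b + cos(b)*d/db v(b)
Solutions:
 v(b) = C1 + Integral(b/cos(b), b)


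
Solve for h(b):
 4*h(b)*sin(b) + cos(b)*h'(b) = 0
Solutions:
 h(b) = C1*cos(b)^4


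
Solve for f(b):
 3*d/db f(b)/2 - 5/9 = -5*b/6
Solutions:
 f(b) = C1 - 5*b^2/18 + 10*b/27


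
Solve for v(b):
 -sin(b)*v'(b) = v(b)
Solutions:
 v(b) = C1*sqrt(cos(b) + 1)/sqrt(cos(b) - 1)


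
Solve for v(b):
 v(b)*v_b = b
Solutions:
 v(b) = -sqrt(C1 + b^2)
 v(b) = sqrt(C1 + b^2)


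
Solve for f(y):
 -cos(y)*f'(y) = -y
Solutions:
 f(y) = C1 + Integral(y/cos(y), y)


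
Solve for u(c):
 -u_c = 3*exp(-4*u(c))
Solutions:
 u(c) = log(-I*(C1 - 12*c)^(1/4))
 u(c) = log(I*(C1 - 12*c)^(1/4))
 u(c) = log(-(C1 - 12*c)^(1/4))
 u(c) = log(C1 - 12*c)/4


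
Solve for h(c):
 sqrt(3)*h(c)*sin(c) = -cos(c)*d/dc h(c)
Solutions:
 h(c) = C1*cos(c)^(sqrt(3))


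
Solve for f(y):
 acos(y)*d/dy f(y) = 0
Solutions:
 f(y) = C1


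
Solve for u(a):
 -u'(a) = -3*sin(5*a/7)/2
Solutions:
 u(a) = C1 - 21*cos(5*a/7)/10


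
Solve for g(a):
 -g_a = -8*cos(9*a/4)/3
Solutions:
 g(a) = C1 + 32*sin(9*a/4)/27


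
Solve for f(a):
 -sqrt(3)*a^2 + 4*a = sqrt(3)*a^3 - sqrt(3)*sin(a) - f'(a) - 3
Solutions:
 f(a) = C1 + sqrt(3)*a^4/4 + sqrt(3)*a^3/3 - 2*a^2 - 3*a + sqrt(3)*cos(a)


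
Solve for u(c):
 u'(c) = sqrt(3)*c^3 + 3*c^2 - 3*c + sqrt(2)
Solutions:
 u(c) = C1 + sqrt(3)*c^4/4 + c^3 - 3*c^2/2 + sqrt(2)*c


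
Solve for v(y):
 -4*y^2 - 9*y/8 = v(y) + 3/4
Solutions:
 v(y) = -4*y^2 - 9*y/8 - 3/4


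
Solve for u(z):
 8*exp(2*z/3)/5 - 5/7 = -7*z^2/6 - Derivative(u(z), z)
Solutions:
 u(z) = C1 - 7*z^3/18 + 5*z/7 - 12*exp(2*z/3)/5


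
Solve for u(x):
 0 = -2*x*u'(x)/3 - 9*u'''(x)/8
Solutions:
 u(x) = C1 + Integral(C2*airyai(-2*2^(1/3)*x/3) + C3*airybi(-2*2^(1/3)*x/3), x)


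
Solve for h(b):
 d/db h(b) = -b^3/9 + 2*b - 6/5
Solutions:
 h(b) = C1 - b^4/36 + b^2 - 6*b/5


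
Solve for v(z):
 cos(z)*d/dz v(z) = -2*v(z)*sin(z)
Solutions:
 v(z) = C1*cos(z)^2


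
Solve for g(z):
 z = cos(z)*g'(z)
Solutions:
 g(z) = C1 + Integral(z/cos(z), z)


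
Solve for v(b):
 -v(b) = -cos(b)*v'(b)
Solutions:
 v(b) = C1*sqrt(sin(b) + 1)/sqrt(sin(b) - 1)


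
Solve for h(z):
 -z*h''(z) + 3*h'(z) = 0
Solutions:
 h(z) = C1 + C2*z^4


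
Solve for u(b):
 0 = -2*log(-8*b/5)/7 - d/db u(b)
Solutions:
 u(b) = C1 - 2*b*log(-b)/7 + 2*b*(-3*log(2) + 1 + log(5))/7


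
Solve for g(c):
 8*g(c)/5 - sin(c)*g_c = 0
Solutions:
 g(c) = C1*(cos(c) - 1)^(4/5)/(cos(c) + 1)^(4/5)


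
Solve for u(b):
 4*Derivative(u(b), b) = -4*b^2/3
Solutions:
 u(b) = C1 - b^3/9


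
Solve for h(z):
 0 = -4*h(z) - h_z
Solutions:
 h(z) = C1*exp(-4*z)


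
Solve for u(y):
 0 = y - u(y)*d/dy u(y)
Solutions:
 u(y) = -sqrt(C1 + y^2)
 u(y) = sqrt(C1 + y^2)


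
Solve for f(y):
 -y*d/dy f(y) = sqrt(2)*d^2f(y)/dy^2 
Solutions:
 f(y) = C1 + C2*erf(2^(1/4)*y/2)


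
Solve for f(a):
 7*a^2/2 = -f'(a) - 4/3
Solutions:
 f(a) = C1 - 7*a^3/6 - 4*a/3


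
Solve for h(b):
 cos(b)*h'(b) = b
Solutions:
 h(b) = C1 + Integral(b/cos(b), b)


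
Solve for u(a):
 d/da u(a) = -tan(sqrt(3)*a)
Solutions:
 u(a) = C1 + sqrt(3)*log(cos(sqrt(3)*a))/3


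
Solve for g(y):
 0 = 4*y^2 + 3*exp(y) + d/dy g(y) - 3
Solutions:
 g(y) = C1 - 4*y^3/3 + 3*y - 3*exp(y)


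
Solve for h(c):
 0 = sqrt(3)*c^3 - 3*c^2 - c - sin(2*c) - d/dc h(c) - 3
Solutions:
 h(c) = C1 + sqrt(3)*c^4/4 - c^3 - c^2/2 - 3*c + cos(2*c)/2


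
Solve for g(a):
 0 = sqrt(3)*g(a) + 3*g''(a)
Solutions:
 g(a) = C1*sin(3^(3/4)*a/3) + C2*cos(3^(3/4)*a/3)


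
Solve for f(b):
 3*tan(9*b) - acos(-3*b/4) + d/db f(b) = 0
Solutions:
 f(b) = C1 + b*acos(-3*b/4) + sqrt(16 - 9*b^2)/3 + log(cos(9*b))/3


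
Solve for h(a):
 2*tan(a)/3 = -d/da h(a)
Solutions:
 h(a) = C1 + 2*log(cos(a))/3


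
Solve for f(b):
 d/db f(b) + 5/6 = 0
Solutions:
 f(b) = C1 - 5*b/6


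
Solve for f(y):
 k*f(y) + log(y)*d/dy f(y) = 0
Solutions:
 f(y) = C1*exp(-k*li(y))


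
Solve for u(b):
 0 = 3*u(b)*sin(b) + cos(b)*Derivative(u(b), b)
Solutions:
 u(b) = C1*cos(b)^3


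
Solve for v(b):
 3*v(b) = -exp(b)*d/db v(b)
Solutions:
 v(b) = C1*exp(3*exp(-b))


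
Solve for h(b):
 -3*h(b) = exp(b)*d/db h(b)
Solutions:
 h(b) = C1*exp(3*exp(-b))


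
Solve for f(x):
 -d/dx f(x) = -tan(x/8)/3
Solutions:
 f(x) = C1 - 8*log(cos(x/8))/3


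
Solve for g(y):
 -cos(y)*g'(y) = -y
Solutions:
 g(y) = C1 + Integral(y/cos(y), y)


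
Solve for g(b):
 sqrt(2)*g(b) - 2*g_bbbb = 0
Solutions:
 g(b) = C1*exp(-2^(7/8)*b/2) + C2*exp(2^(7/8)*b/2) + C3*sin(2^(7/8)*b/2) + C4*cos(2^(7/8)*b/2)


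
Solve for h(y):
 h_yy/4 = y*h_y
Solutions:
 h(y) = C1 + C2*erfi(sqrt(2)*y)


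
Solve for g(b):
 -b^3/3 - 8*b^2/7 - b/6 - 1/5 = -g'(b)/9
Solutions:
 g(b) = C1 + 3*b^4/4 + 24*b^3/7 + 3*b^2/4 + 9*b/5


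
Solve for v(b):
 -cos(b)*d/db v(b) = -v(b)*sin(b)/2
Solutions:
 v(b) = C1/sqrt(cos(b))


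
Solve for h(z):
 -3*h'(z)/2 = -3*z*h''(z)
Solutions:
 h(z) = C1 + C2*z^(3/2)


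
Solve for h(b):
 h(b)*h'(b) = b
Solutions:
 h(b) = -sqrt(C1 + b^2)
 h(b) = sqrt(C1 + b^2)


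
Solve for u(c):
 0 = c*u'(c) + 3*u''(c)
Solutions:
 u(c) = C1 + C2*erf(sqrt(6)*c/6)


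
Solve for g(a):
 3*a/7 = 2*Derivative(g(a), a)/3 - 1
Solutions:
 g(a) = C1 + 9*a^2/28 + 3*a/2


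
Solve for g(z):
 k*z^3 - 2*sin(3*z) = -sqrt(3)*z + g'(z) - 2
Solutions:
 g(z) = C1 + k*z^4/4 + sqrt(3)*z^2/2 + 2*z + 2*cos(3*z)/3


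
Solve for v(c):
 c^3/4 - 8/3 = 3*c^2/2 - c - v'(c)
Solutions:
 v(c) = C1 - c^4/16 + c^3/2 - c^2/2 + 8*c/3


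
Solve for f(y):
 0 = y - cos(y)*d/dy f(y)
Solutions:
 f(y) = C1 + Integral(y/cos(y), y)


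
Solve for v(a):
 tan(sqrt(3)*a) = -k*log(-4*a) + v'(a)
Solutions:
 v(a) = C1 + a*k*(log(-a) - 1) + 2*a*k*log(2) - sqrt(3)*log(cos(sqrt(3)*a))/3


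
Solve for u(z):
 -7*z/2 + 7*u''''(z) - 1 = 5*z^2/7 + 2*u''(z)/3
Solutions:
 u(z) = C1 + C2*z + C3*exp(-sqrt(42)*z/21) + C4*exp(sqrt(42)*z/21) - 5*z^4/56 - 7*z^3/8 - 12*z^2


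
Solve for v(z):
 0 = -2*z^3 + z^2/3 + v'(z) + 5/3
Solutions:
 v(z) = C1 + z^4/2 - z^3/9 - 5*z/3


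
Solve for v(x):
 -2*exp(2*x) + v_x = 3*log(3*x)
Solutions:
 v(x) = C1 + 3*x*log(x) + 3*x*(-1 + log(3)) + exp(2*x)


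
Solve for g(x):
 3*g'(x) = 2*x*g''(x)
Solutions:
 g(x) = C1 + C2*x^(5/2)


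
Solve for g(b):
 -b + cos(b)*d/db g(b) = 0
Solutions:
 g(b) = C1 + Integral(b/cos(b), b)


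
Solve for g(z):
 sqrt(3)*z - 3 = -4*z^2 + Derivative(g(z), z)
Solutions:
 g(z) = C1 + 4*z^3/3 + sqrt(3)*z^2/2 - 3*z


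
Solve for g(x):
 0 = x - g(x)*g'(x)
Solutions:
 g(x) = -sqrt(C1 + x^2)
 g(x) = sqrt(C1 + x^2)


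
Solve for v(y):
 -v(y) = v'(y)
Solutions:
 v(y) = C1*exp(-y)


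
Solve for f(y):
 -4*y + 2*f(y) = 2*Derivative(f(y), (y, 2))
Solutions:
 f(y) = C1*exp(-y) + C2*exp(y) + 2*y


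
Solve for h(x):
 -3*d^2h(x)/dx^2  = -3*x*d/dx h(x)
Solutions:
 h(x) = C1 + C2*erfi(sqrt(2)*x/2)


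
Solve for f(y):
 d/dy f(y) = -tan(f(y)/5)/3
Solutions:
 f(y) = -5*asin(C1*exp(-y/15)) + 5*pi
 f(y) = 5*asin(C1*exp(-y/15))


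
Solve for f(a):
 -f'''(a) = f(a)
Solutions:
 f(a) = C3*exp(-a) + (C1*sin(sqrt(3)*a/2) + C2*cos(sqrt(3)*a/2))*exp(a/2)


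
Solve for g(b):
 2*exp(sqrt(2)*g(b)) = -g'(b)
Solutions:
 g(b) = sqrt(2)*(2*log(1/(C1 + 2*b)) - log(2))/4


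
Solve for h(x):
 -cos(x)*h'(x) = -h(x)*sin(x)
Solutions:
 h(x) = C1/cos(x)


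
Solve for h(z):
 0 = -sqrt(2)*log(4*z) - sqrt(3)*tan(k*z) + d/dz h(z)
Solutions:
 h(z) = C1 + sqrt(2)*z*(log(z) - 1) + 2*sqrt(2)*z*log(2) + sqrt(3)*Piecewise((-log(cos(k*z))/k, Ne(k, 0)), (0, True))


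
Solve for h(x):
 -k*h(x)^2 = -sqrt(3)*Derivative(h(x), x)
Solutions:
 h(x) = -3/(C1 + sqrt(3)*k*x)


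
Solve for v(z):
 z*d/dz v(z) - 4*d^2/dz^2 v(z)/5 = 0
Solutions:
 v(z) = C1 + C2*erfi(sqrt(10)*z/4)


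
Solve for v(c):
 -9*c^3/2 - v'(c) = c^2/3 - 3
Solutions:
 v(c) = C1 - 9*c^4/8 - c^3/9 + 3*c


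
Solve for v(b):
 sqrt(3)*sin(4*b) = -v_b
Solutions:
 v(b) = C1 + sqrt(3)*cos(4*b)/4


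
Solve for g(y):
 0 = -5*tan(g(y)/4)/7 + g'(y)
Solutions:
 g(y) = -4*asin(C1*exp(5*y/28)) + 4*pi
 g(y) = 4*asin(C1*exp(5*y/28))


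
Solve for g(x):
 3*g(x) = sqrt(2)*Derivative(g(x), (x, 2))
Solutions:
 g(x) = C1*exp(-2^(3/4)*sqrt(3)*x/2) + C2*exp(2^(3/4)*sqrt(3)*x/2)


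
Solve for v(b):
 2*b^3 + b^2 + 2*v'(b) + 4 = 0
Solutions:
 v(b) = C1 - b^4/4 - b^3/6 - 2*b


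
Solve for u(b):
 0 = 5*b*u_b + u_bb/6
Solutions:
 u(b) = C1 + C2*erf(sqrt(15)*b)


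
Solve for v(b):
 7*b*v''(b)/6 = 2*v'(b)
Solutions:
 v(b) = C1 + C2*b^(19/7)


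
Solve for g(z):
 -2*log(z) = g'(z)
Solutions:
 g(z) = C1 - 2*z*log(z) + 2*z


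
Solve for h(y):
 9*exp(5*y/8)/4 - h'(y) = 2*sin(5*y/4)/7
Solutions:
 h(y) = C1 + 18*exp(5*y/8)/5 + 8*cos(5*y/4)/35


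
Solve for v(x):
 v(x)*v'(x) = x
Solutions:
 v(x) = -sqrt(C1 + x^2)
 v(x) = sqrt(C1 + x^2)


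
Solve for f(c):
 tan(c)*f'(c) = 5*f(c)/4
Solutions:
 f(c) = C1*sin(c)^(5/4)


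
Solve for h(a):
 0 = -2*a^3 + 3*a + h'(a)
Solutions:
 h(a) = C1 + a^4/2 - 3*a^2/2


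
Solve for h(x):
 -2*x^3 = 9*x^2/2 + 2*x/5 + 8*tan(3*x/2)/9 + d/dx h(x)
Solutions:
 h(x) = C1 - x^4/2 - 3*x^3/2 - x^2/5 + 16*log(cos(3*x/2))/27


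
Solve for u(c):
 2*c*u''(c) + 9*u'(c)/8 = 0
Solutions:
 u(c) = C1 + C2*c^(7/16)


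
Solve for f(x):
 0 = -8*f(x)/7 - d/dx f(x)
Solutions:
 f(x) = C1*exp(-8*x/7)


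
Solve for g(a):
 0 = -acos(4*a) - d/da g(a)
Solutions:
 g(a) = C1 - a*acos(4*a) + sqrt(1 - 16*a^2)/4


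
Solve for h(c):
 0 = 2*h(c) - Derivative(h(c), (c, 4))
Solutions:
 h(c) = C1*exp(-2^(1/4)*c) + C2*exp(2^(1/4)*c) + C3*sin(2^(1/4)*c) + C4*cos(2^(1/4)*c)


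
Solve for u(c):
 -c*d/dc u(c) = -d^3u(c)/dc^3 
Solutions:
 u(c) = C1 + Integral(C2*airyai(c) + C3*airybi(c), c)


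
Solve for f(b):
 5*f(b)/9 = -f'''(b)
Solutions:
 f(b) = C3*exp(-15^(1/3)*b/3) + (C1*sin(3^(5/6)*5^(1/3)*b/6) + C2*cos(3^(5/6)*5^(1/3)*b/6))*exp(15^(1/3)*b/6)


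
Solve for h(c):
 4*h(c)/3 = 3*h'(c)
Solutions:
 h(c) = C1*exp(4*c/9)


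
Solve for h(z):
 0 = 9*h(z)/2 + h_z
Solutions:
 h(z) = C1*exp(-9*z/2)


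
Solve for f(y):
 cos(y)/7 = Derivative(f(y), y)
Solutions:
 f(y) = C1 + sin(y)/7


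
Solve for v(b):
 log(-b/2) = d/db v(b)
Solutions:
 v(b) = C1 + b*log(-b) + b*(-1 - log(2))


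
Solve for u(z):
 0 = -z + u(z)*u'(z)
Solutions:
 u(z) = -sqrt(C1 + z^2)
 u(z) = sqrt(C1 + z^2)


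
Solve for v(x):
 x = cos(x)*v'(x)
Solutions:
 v(x) = C1 + Integral(x/cos(x), x)


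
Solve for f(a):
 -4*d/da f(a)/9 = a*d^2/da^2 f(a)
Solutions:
 f(a) = C1 + C2*a^(5/9)


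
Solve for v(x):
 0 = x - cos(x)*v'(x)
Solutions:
 v(x) = C1 + Integral(x/cos(x), x)


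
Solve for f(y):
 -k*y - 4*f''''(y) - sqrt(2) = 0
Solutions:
 f(y) = C1 + C2*y + C3*y^2 + C4*y^3 - k*y^5/480 - sqrt(2)*y^4/96


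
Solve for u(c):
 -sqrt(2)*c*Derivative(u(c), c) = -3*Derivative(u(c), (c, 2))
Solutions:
 u(c) = C1 + C2*erfi(2^(3/4)*sqrt(3)*c/6)


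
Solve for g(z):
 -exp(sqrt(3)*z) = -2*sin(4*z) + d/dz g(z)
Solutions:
 g(z) = C1 - sqrt(3)*exp(sqrt(3)*z)/3 - cos(4*z)/2


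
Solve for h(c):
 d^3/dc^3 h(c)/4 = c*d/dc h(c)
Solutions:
 h(c) = C1 + Integral(C2*airyai(2^(2/3)*c) + C3*airybi(2^(2/3)*c), c)


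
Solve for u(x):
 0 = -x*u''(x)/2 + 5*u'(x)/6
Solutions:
 u(x) = C1 + C2*x^(8/3)


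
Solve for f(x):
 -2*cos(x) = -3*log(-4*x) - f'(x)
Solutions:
 f(x) = C1 - 3*x*log(-x) - 6*x*log(2) + 3*x + 2*sin(x)


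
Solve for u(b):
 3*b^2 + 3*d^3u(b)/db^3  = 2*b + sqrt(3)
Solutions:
 u(b) = C1 + C2*b + C3*b^2 - b^5/60 + b^4/36 + sqrt(3)*b^3/18


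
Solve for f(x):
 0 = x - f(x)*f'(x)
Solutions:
 f(x) = -sqrt(C1 + x^2)
 f(x) = sqrt(C1 + x^2)


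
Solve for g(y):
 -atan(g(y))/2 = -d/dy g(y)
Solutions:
 Integral(1/atan(_y), (_y, g(y))) = C1 + y/2


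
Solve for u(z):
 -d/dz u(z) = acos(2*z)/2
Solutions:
 u(z) = C1 - z*acos(2*z)/2 + sqrt(1 - 4*z^2)/4


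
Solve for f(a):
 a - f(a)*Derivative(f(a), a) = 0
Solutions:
 f(a) = -sqrt(C1 + a^2)
 f(a) = sqrt(C1 + a^2)


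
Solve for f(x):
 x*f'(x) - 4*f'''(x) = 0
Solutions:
 f(x) = C1 + Integral(C2*airyai(2^(1/3)*x/2) + C3*airybi(2^(1/3)*x/2), x)


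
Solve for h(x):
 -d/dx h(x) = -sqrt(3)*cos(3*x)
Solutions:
 h(x) = C1 + sqrt(3)*sin(3*x)/3


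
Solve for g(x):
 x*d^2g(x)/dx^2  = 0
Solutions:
 g(x) = C1 + C2*x


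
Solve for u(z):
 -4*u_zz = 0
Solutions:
 u(z) = C1 + C2*z


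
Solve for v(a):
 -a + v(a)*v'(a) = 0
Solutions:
 v(a) = -sqrt(C1 + a^2)
 v(a) = sqrt(C1 + a^2)


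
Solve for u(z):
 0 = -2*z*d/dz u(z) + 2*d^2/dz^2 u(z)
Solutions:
 u(z) = C1 + C2*erfi(sqrt(2)*z/2)


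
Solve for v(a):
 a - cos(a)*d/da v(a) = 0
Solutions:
 v(a) = C1 + Integral(a/cos(a), a)


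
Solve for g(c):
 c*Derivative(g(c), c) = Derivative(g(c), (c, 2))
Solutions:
 g(c) = C1 + C2*erfi(sqrt(2)*c/2)


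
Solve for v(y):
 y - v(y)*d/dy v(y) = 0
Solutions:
 v(y) = -sqrt(C1 + y^2)
 v(y) = sqrt(C1 + y^2)


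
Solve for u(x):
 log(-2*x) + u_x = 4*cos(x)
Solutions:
 u(x) = C1 - x*log(-x) - x*log(2) + x + 4*sin(x)


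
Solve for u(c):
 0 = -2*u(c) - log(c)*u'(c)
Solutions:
 u(c) = C1*exp(-2*li(c))


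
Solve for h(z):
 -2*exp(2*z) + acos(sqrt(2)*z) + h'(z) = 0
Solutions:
 h(z) = C1 - z*acos(sqrt(2)*z) + sqrt(2)*sqrt(1 - 2*z^2)/2 + exp(2*z)


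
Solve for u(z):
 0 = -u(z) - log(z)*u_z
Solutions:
 u(z) = C1*exp(-li(z))


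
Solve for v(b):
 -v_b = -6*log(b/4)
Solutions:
 v(b) = C1 + 6*b*log(b) - b*log(4096) - 6*b


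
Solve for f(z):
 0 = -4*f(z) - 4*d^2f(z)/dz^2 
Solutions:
 f(z) = C1*sin(z) + C2*cos(z)


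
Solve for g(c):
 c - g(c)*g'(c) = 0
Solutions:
 g(c) = -sqrt(C1 + c^2)
 g(c) = sqrt(C1 + c^2)


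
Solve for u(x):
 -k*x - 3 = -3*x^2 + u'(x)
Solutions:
 u(x) = C1 - k*x^2/2 + x^3 - 3*x


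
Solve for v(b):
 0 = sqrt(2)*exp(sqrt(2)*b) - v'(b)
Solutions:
 v(b) = C1 + exp(sqrt(2)*b)


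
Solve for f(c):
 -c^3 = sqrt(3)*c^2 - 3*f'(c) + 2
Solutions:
 f(c) = C1 + c^4/12 + sqrt(3)*c^3/9 + 2*c/3


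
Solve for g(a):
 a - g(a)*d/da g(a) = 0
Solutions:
 g(a) = -sqrt(C1 + a^2)
 g(a) = sqrt(C1 + a^2)


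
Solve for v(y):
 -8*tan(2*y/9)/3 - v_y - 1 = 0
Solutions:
 v(y) = C1 - y + 12*log(cos(2*y/9))


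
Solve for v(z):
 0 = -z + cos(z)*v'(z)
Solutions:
 v(z) = C1 + Integral(z/cos(z), z)


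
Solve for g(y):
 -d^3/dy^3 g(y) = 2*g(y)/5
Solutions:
 g(y) = C3*exp(-2^(1/3)*5^(2/3)*y/5) + (C1*sin(2^(1/3)*sqrt(3)*5^(2/3)*y/10) + C2*cos(2^(1/3)*sqrt(3)*5^(2/3)*y/10))*exp(2^(1/3)*5^(2/3)*y/10)


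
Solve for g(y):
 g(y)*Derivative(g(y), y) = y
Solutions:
 g(y) = -sqrt(C1 + y^2)
 g(y) = sqrt(C1 + y^2)


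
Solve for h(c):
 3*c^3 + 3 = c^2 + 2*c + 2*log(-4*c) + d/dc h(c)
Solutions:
 h(c) = C1 + 3*c^4/4 - c^3/3 - c^2 - 2*c*log(-c) + c*(5 - 4*log(2))


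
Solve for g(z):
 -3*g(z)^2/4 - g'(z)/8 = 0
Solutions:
 g(z) = 1/(C1 + 6*z)


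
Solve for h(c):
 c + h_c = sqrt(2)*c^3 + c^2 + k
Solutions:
 h(c) = C1 + sqrt(2)*c^4/4 + c^3/3 - c^2/2 + c*k


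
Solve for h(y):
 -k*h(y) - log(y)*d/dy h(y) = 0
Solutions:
 h(y) = C1*exp(-k*li(y))


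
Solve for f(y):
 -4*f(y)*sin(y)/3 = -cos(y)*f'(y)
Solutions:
 f(y) = C1/cos(y)^(4/3)


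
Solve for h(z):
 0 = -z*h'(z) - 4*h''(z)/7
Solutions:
 h(z) = C1 + C2*erf(sqrt(14)*z/4)


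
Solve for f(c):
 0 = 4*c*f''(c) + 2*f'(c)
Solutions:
 f(c) = C1 + C2*sqrt(c)


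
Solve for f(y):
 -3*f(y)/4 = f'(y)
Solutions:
 f(y) = C1*exp(-3*y/4)


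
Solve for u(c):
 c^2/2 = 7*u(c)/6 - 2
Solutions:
 u(c) = 3*c^2/7 + 12/7


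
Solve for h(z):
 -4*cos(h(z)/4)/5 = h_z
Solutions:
 4*z/5 - 2*log(sin(h(z)/4) - 1) + 2*log(sin(h(z)/4) + 1) = C1


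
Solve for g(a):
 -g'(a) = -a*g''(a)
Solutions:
 g(a) = C1 + C2*a^2


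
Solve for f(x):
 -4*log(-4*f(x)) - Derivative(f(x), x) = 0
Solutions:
 Integral(1/(log(-_y) + 2*log(2)), (_y, f(x)))/4 = C1 - x


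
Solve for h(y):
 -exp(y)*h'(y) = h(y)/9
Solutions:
 h(y) = C1*exp(exp(-y)/9)


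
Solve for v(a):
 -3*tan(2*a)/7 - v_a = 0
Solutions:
 v(a) = C1 + 3*log(cos(2*a))/14


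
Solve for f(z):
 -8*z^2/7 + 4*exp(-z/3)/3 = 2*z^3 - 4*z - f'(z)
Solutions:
 f(z) = C1 + z^4/2 + 8*z^3/21 - 2*z^2 + 4*exp(-z/3)


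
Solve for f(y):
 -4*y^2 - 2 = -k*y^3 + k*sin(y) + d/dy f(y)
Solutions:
 f(y) = C1 + k*y^4/4 + k*cos(y) - 4*y^3/3 - 2*y


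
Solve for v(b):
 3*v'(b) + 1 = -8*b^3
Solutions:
 v(b) = C1 - 2*b^4/3 - b/3


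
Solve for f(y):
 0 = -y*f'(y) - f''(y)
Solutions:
 f(y) = C1 + C2*erf(sqrt(2)*y/2)


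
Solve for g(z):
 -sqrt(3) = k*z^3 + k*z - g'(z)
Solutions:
 g(z) = C1 + k*z^4/4 + k*z^2/2 + sqrt(3)*z


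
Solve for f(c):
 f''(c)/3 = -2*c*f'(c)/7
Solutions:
 f(c) = C1 + C2*erf(sqrt(21)*c/7)


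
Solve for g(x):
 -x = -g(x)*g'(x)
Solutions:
 g(x) = -sqrt(C1 + x^2)
 g(x) = sqrt(C1 + x^2)


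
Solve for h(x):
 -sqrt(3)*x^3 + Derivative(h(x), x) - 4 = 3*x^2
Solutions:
 h(x) = C1 + sqrt(3)*x^4/4 + x^3 + 4*x


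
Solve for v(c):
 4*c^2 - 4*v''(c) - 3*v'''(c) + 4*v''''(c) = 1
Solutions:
 v(c) = C1 + C2*c + C3*exp(c*(3 - sqrt(73))/8) + C4*exp(c*(3 + sqrt(73))/8) + c^4/12 - c^3/4 + 23*c^2/16


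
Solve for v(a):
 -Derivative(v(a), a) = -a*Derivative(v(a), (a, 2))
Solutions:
 v(a) = C1 + C2*a^2


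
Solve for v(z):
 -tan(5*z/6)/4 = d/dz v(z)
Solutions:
 v(z) = C1 + 3*log(cos(5*z/6))/10


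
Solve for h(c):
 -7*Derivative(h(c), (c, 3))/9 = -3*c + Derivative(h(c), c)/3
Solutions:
 h(c) = C1 + C2*sin(sqrt(21)*c/7) + C3*cos(sqrt(21)*c/7) + 9*c^2/2


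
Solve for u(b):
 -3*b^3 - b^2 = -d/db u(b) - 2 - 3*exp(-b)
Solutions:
 u(b) = C1 + 3*b^4/4 + b^3/3 - 2*b + 3*exp(-b)


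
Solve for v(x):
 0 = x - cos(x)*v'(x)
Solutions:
 v(x) = C1 + Integral(x/cos(x), x)


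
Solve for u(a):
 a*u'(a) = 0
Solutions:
 u(a) = C1


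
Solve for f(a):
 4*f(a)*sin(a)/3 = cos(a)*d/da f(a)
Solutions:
 f(a) = C1/cos(a)^(4/3)


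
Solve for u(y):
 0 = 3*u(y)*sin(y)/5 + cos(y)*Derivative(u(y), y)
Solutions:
 u(y) = C1*cos(y)^(3/5)


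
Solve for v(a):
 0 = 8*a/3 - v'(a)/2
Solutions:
 v(a) = C1 + 8*a^2/3


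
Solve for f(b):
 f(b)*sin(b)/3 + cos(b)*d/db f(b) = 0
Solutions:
 f(b) = C1*cos(b)^(1/3)


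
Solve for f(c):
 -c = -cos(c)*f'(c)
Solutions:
 f(c) = C1 + Integral(c/cos(c), c)


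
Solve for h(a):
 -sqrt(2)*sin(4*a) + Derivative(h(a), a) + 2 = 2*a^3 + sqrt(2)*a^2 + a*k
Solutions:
 h(a) = C1 + a^4/2 + sqrt(2)*a^3/3 + a^2*k/2 - 2*a - sqrt(2)*cos(4*a)/4


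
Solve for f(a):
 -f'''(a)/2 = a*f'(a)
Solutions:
 f(a) = C1 + Integral(C2*airyai(-2^(1/3)*a) + C3*airybi(-2^(1/3)*a), a)


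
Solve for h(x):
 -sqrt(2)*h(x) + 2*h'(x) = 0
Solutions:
 h(x) = C1*exp(sqrt(2)*x/2)


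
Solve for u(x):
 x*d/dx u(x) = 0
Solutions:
 u(x) = C1


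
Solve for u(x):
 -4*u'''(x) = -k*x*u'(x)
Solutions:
 u(x) = C1 + Integral(C2*airyai(2^(1/3)*k^(1/3)*x/2) + C3*airybi(2^(1/3)*k^(1/3)*x/2), x)


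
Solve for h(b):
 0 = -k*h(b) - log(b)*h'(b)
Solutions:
 h(b) = C1*exp(-k*li(b))


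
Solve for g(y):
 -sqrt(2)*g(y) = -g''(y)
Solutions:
 g(y) = C1*exp(-2^(1/4)*y) + C2*exp(2^(1/4)*y)


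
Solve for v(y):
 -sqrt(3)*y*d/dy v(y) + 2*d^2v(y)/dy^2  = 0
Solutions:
 v(y) = C1 + C2*erfi(3^(1/4)*y/2)


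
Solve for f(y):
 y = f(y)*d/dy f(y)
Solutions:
 f(y) = -sqrt(C1 + y^2)
 f(y) = sqrt(C1 + y^2)


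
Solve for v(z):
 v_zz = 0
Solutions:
 v(z) = C1 + C2*z


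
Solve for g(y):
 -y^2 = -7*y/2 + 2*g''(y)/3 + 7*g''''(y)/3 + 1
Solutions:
 g(y) = C1 + C2*y + C3*sin(sqrt(14)*y/7) + C4*cos(sqrt(14)*y/7) - y^4/8 + 7*y^3/8 + 9*y^2/2


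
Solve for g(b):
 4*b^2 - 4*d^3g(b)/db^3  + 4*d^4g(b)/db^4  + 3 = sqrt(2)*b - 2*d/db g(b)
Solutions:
 g(b) = C1 + C2*exp(b*(2*2^(2/3)/(3*sqrt(57) + 23)^(1/3) + 4 + 2^(1/3)*(3*sqrt(57) + 23)^(1/3))/12)*sin(2^(1/3)*sqrt(3)*b*(-(3*sqrt(57) + 23)^(1/3) + 2*2^(1/3)/(3*sqrt(57) + 23)^(1/3))/12) + C3*exp(b*(2*2^(2/3)/(3*sqrt(57) + 23)^(1/3) + 4 + 2^(1/3)*(3*sqrt(57) + 23)^(1/3))/12)*cos(2^(1/3)*sqrt(3)*b*(-(3*sqrt(57) + 23)^(1/3) + 2*2^(1/3)/(3*sqrt(57) + 23)^(1/3))/12) + C4*exp(b*(-2^(1/3)*(3*sqrt(57) + 23)^(1/3) - 2*2^(2/3)/(3*sqrt(57) + 23)^(1/3) + 2)/6) - 2*b^3/3 + sqrt(2)*b^2/4 - 19*b/2
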